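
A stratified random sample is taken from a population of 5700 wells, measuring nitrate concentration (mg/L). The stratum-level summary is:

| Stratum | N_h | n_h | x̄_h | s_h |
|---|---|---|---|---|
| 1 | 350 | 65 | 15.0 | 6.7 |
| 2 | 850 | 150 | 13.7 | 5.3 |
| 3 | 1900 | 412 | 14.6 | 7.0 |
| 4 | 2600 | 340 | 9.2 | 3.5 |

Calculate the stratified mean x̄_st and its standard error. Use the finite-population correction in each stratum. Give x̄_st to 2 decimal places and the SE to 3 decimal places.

x̄_st = Σ W_h x̄_h = (350·15.0 + 850·13.7 + 1900·14.6 + 2600·9.2)/5700 = 12.02719
V̂(x̄_st) = Σ W_h² (1 − n_h/N_h) s_h²/n_h, with W_h = N_h/N and N = 5700:
  stratum 1: (350/5700)²·(1 − 65/350)·6.7²/65 = 0.00212031
  stratum 2: (850/5700)²·(1 − 150/850)·5.3²/150 = 0.00342948
  stratum 3: (1900/5700)²·(1 − 412/1900)·7.0²/412 = 0.0103492
  stratum 4: (2600/5700)²·(1 − 340/2600)·3.5²/340 = 0.00651612
V̂(x̄_st) = 0.0224151
SE(x̄_st) = √0.0224151 = 0.149717

x̄_st ≈ 12.03, SE ≈ 0.150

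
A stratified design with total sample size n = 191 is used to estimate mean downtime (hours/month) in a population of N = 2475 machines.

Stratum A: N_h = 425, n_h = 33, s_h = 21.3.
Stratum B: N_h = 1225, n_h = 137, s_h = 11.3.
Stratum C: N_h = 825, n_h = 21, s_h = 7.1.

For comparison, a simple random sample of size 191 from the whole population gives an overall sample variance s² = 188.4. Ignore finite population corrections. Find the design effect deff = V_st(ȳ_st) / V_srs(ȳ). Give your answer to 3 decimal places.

V̂(ȳ_st) = Σ W_h² s_h²/n_h, with W_h = N_h/N and N = 2475:
  stratum A: (425/2475)²·21.3²/33 = 0.40539
  stratum B: (1225/2475)²·11.3²/137 = 0.228327
  stratum C: (825/2475)²·7.1²/21 = 0.26672
V_st = 0.900437
V_srs = s²/n = 188.4/191 = 0.986387
deff = V_st / V_srs = 0.900437/0.986387 = 0.9129

deff ≈ 0.913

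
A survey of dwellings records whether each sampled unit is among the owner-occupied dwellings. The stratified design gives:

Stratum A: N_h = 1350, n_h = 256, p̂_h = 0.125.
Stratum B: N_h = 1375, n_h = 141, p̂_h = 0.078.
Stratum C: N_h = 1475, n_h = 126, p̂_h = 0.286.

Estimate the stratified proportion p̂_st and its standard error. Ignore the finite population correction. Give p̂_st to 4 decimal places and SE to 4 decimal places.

p̂_st ≈ 0.1662, SE ≈ 0.0173

N = 4200; stratum weights W_h = N_h/N.
p̂_st = Σ W_h p̂_h = (1350·0.125 + 1375·0.078 + 1475·0.286)/4200 = 0.16615
V̂(p̂_st) = Σ W_h² p̂_h(1−p̂_h)/(n_h−1):
  stratum A: (1350/4200)²·0.125·0.875/255 = 4.43146e-05
  stratum B: (1375/4200)²·0.078·0.922/140 = 5.5056e-05
  stratum C: (1475/4200)²·0.286·0.714/125 = 0.000201484
V̂(p̂_st) = 0.000300854; SE = √V̂ = 0.0173451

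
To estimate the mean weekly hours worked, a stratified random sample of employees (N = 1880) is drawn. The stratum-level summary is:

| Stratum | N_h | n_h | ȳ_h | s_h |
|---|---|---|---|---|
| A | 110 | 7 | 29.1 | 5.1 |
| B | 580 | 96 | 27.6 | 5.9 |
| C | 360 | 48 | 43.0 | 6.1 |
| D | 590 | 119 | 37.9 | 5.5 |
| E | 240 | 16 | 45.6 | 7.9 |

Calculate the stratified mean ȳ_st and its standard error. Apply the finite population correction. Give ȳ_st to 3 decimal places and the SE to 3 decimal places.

ȳ_st = Σ W_h ȳ_h = (110·29.1 + 580·27.6 + 360·43.0 + 590·37.9 + 240·45.6)/1880 = 36.16702
V̂(ȳ_st) = Σ W_h² (1 − n_h/N_h) s_h²/n_h, with W_h = N_h/N and N = 1880:
  stratum A: (110/1880)²·(1 − 7/110)·5.1²/7 = 0.0119112
  stratum B: (580/1880)²·(1 − 96/580)·5.9²/96 = 0.0287999
  stratum C: (360/1880)²·(1 − 48/360)·6.1²/48 = 0.0246354
  stratum D: (590/1880)²·(1 − 119/590)·5.5²/119 = 0.0199864
  stratum E: (240/1880)²·(1 − 16/240)·7.9²/16 = 0.0593305
V̂(ȳ_st) = 0.144663
SE(ȳ_st) = √0.144663 = 0.380346

ȳ_st ≈ 36.167, SE ≈ 0.380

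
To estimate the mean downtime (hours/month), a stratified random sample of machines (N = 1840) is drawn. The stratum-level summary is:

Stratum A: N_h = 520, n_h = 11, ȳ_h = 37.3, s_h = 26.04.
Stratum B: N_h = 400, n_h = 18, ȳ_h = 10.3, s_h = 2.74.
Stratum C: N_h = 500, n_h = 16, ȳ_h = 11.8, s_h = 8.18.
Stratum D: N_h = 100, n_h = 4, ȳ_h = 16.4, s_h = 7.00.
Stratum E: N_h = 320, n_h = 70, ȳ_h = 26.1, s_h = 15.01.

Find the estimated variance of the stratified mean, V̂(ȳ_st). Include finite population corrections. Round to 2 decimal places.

V̂(ȳ_st) = Σ W_h² (1 − n_h/N_h) s_h²/n_h, with W_h = N_h/N and N = 1840:
  stratum A: (520/1840)²·(1 − 11/520)·26.04²/11 = 4.8192
  stratum B: (400/1840)²·(1 − 18/400)·2.74²/18 = 0.0188242
  stratum C: (500/1840)²·(1 − 16/500)·8.18²/16 = 0.298928
  stratum D: (100/1840)²·(1 − 4/100)·7.00²/4 = 0.0347353
  stratum E: (320/1840)²·(1 − 70/320)·15.01²/70 = 0.0760532
V̂(ȳ_st) = 5.24774

V̂(ȳ_st) ≈ 5.25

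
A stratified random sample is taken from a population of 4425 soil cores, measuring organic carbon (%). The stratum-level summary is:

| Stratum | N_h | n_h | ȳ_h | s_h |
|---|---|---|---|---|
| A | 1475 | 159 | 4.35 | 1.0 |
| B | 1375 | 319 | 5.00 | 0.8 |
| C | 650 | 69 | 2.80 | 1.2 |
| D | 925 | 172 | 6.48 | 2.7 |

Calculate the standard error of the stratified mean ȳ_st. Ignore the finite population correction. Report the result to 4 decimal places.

SE(ȳ_st) ≈ 0.0565

V̂(ȳ_st) = Σ W_h² s_h²/n_h, with W_h = N_h/N and N = 4425:
  stratum A: (1475/4425)²·1.0²/159 = 0.000698812
  stratum B: (1375/4425)²·0.8²/319 = 0.000193717
  stratum C: (650/4425)²·1.2²/69 = 0.000450312
  stratum D: (925/4425)²·2.7²/172 = 0.00185206
V̂(ȳ_st) = 0.00319491
SE(ȳ_st) = √0.00319491 = 0.0565235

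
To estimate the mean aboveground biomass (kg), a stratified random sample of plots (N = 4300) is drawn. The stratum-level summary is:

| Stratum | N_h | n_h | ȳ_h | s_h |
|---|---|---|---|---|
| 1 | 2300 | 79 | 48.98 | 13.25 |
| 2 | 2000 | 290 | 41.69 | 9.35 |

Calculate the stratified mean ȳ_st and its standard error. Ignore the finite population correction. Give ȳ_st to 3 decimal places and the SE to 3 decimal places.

ȳ_st ≈ 45.589, SE ≈ 0.837

ȳ_st = Σ W_h ȳ_h = (2300·48.98 + 2000·41.69)/4300 = 45.58930
V̂(ȳ_st) = Σ W_h² s_h²/n_h, with W_h = N_h/N and N = 4300:
  stratum 1: (2300/4300)²·13.25²/79 = 0.635804
  stratum 2: (2000/4300)²·9.35²/290 = 0.0652151
V̂(ȳ_st) = 0.701019
SE(ȳ_st) = √0.701019 = 0.837269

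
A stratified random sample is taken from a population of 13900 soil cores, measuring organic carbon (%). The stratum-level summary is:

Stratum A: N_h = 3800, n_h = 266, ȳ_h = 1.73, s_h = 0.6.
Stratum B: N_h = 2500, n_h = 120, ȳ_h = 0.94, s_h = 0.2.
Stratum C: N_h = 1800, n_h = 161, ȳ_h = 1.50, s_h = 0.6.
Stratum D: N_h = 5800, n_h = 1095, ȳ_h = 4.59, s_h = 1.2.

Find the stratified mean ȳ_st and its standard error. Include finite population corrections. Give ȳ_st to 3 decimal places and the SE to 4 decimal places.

ȳ_st ≈ 2.752, SE ≈ 0.0180

ȳ_st = Σ W_h ȳ_h = (3800·1.73 + 2500·0.94 + 1800·1.50 + 5800·4.59)/13900 = 2.75151
V̂(ȳ_st) = Σ W_h² (1 − n_h/N_h) s_h²/n_h, with W_h = N_h/N and N = 13900:
  stratum A: (3800/13900)²·(1 − 266/3800)·0.6²/266 = 9.40679e-05
  stratum B: (2500/13900)²·(1 − 120/2500)·0.2²/120 = 1.02652e-05
  stratum C: (1800/13900)²·(1 − 161/1800)·0.6²/161 = 3.41427e-05
  stratum D: (5800/13900)²·(1 − 1095/5800)·1.2²/1095 = 0.00018574
V̂(ȳ_st) = 0.000324216
SE(ȳ_st) = √0.000324216 = 0.018006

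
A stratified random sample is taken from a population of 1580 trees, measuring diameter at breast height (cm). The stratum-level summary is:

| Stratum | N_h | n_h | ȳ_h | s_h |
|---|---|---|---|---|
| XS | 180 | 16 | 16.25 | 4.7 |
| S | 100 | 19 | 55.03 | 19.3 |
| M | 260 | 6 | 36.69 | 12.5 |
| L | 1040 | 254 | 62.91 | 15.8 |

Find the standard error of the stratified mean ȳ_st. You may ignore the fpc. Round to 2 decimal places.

SE(ȳ_st) ≈ 1.11

V̂(ȳ_st) = Σ W_h² s_h²/n_h, with W_h = N_h/N and N = 1580:
  stratum XS: (180/1580)²·4.7²/16 = 0.0179187
  stratum S: (100/1580)²·19.3²/19 = 0.078532
  stratum M: (260/1580)²·12.5²/6 = 0.705182
  stratum L: (1040/1580)²·15.8²/254 = 0.425827
V̂(ȳ_st) = 1.22746
SE(ȳ_st) = √1.22746 = 1.10791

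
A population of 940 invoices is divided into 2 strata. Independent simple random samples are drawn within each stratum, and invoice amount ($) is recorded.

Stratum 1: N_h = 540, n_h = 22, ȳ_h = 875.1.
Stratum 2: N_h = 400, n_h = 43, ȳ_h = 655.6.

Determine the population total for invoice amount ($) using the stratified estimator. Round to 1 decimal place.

τ̂_st = Σ N_h ȳ_h = 540·875.1 + 400·655.6 = 734794.0

τ̂_st ≈ 734794.0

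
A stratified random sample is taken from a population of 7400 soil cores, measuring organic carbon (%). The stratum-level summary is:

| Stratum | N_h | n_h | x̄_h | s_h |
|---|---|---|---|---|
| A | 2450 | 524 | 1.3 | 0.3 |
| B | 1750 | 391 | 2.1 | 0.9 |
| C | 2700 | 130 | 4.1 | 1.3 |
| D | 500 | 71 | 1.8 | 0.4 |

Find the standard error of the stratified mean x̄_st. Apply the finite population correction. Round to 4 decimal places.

SE(x̄_st) ≈ 0.0420

V̂(x̄_st) = Σ W_h² (1 − n_h/N_h) s_h²/n_h, with W_h = N_h/N and N = 7400:
  stratum A: (2450/7400)²·(1 − 524/2450)·0.3²/524 = 1.48003e-05
  stratum B: (1750/7400)²·(1 − 391/1750)·0.9²/391 = 8.9971e-05
  stratum C: (2700/7400)²·(1 − 130/2700)·1.3²/130 = 0.00164732
  stratum D: (500/7400)²·(1 − 71/500)·0.4²/71 = 8.82725e-06
V̂(x̄_st) = 0.00176091
SE(x̄_st) = √0.00176091 = 0.0419632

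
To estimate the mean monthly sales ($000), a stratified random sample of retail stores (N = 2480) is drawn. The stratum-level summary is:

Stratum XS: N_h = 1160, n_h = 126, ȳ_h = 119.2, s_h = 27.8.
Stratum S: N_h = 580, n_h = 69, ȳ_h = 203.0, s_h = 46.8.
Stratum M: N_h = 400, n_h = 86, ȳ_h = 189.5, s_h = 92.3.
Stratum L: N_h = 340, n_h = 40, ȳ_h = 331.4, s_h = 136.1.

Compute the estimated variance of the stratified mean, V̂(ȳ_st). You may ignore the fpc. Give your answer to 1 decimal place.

V̂(ȳ_st) ≈ 14.4

V̂(ȳ_st) = Σ W_h² s_h²/n_h, with W_h = N_h/N and N = 2480:
  stratum XS: (1160/2480)²·27.8²/126 = 1.34194
  stratum S: (580/2480)²·46.8²/69 = 1.73618
  stratum M: (400/2480)²·92.3²/86 = 2.57704
  stratum L: (340/2480)²·136.1²/40 = 8.70384
V̂(ȳ_st) = 14.359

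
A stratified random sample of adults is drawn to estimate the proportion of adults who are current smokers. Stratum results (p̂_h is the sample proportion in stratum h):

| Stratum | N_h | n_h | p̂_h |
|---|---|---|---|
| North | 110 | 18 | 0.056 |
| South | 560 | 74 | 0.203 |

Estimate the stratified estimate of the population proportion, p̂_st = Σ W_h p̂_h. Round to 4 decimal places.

N = 670; stratum weights W_h = N_h/N.
p̂_st = Σ W_h p̂_h = (110·0.056 + 560·0.203)/670 = 0.17887

p̂_st ≈ 0.1789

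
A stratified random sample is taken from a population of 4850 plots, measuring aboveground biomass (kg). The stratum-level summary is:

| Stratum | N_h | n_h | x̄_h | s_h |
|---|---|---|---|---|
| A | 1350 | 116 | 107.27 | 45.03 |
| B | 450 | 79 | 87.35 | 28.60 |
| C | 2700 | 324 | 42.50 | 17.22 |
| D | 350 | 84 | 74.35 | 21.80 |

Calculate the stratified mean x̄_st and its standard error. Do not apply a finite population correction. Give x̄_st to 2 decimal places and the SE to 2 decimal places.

x̄_st ≈ 66.99, SE ≈ 1.33

x̄_st = Σ W_h x̄_h = (1350·107.27 + 450·87.35 + 2700·42.50 + 350·74.35)/4850 = 66.98856
V̂(x̄_st) = Σ W_h² s_h²/n_h, with W_h = N_h/N and N = 4850:
  stratum A: (1350/4850)²·45.03²/116 = 1.35435
  stratum B: (450/4850)²·28.60²/79 = 0.0891346
  stratum C: (2700/4850)²·17.22²/324 = 0.283639
  stratum D: (350/4850)²·21.80²/84 = 0.0294636
V̂(x̄_st) = 1.75658
SE(x̄_st) = √1.75658 = 1.32536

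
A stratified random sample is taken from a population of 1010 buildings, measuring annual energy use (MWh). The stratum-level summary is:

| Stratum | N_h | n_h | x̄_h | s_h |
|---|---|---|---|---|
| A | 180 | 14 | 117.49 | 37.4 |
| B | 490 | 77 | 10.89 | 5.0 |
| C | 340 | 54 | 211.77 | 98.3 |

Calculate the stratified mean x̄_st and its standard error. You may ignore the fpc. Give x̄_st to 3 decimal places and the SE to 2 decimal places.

x̄_st ≈ 97.511, SE ≈ 4.85

x̄_st = Σ W_h x̄_h = (180·117.49 + 490·10.89 + 340·211.77)/1010 = 97.51099
V̂(x̄_st) = Σ W_h² s_h²/n_h, with W_h = N_h/N and N = 1010:
  stratum A: (180/1010)²·37.4²/14 = 3.17335
  stratum B: (490/1010)²·5.0²/77 = 0.0764185
  stratum C: (340/1010)²·98.3²/54 = 20.2782
V̂(x̄_st) = 23.5279
SE(x̄_st) = √23.5279 = 4.85056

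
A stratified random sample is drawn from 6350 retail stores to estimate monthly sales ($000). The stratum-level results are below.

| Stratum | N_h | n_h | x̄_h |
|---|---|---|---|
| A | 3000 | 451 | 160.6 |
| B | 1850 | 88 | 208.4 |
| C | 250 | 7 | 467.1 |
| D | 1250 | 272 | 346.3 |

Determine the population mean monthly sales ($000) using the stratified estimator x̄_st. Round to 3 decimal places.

x̄_st ≈ 223.148

N = Σ N_h = 6350. Stratum weights W_h = N_h/N.
x̄_st = (3000·160.6 + 1850·208.4 + 250·467.1 + 1250·346.3) / 6350 = 223.14803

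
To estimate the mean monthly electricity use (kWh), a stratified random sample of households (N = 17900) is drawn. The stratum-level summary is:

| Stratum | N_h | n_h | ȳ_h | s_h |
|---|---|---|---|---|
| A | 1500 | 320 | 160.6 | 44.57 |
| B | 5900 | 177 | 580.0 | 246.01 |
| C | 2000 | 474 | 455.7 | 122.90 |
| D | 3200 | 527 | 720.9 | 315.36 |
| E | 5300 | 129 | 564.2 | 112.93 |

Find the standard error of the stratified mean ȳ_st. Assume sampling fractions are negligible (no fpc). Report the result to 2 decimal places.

SE(ȳ_st) ≈ 7.23

V̂(ȳ_st) = Σ W_h² s_h²/n_h, with W_h = N_h/N and N = 17900:
  stratum A: (1500/17900)²·44.57²/320 = 0.0435925
  stratum B: (5900/17900)²·246.01²/177 = 37.1476
  stratum C: (2000/17900)²·122.90²/474 = 0.397813
  stratum D: (3200/17900)²·315.36²/527 = 6.0311
  stratum E: (5300/17900)²·112.93²/129 = 8.66712
V̂(ȳ_st) = 52.2872
SE(ȳ_st) = √52.2872 = 7.23099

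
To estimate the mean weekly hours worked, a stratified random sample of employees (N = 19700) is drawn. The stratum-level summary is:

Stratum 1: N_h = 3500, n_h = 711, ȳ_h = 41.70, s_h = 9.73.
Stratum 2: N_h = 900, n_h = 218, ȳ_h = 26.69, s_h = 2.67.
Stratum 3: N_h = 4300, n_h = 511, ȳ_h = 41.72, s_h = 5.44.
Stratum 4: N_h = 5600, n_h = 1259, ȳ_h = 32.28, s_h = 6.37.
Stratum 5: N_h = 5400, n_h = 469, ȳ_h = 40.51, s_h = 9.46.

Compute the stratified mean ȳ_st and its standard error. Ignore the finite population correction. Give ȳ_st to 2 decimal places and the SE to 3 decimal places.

ȳ_st = Σ W_h ȳ_h = (3500·41.70 + 900·26.69 + 4300·41.72 + 5600·32.28 + 5400·40.51)/19700 = 38.01467
V̂(ȳ_st) = Σ W_h² s_h²/n_h, with W_h = N_h/N and N = 19700:
  stratum 1: (3500/19700)²·9.73²/711 = 0.004203
  stratum 2: (900/19700)²·2.67²/218 = 6.82525e-05
  stratum 3: (4300/19700)²·5.44²/511 = 0.00275919
  stratum 4: (5600/19700)²·6.37²/1259 = 0.00260433
  stratum 5: (5400/19700)²·9.46²/469 = 0.0143372
V̂(ȳ_st) = 0.023972
SE(ȳ_st) = √0.023972 = 0.154829

ȳ_st ≈ 38.01, SE ≈ 0.155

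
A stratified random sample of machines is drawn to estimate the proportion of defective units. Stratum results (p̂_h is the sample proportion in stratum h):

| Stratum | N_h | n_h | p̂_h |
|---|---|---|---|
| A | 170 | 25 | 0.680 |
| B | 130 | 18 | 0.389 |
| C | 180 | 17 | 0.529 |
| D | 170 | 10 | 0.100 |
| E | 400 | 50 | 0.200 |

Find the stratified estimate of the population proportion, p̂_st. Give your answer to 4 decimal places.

N = 1050; stratum weights W_h = N_h/N.
p̂_st = Σ W_h p̂_h = (170·0.680 + 130·0.389 + 180·0.529 + 170·0.100 + 400·0.200)/1050 = 0.34132

p̂_st ≈ 0.3413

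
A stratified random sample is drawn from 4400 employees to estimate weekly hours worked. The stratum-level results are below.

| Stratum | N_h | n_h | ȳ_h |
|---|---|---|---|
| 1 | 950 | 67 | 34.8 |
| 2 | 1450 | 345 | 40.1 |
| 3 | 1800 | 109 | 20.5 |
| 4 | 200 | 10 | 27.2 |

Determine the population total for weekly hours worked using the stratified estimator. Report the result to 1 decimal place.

τ̂_st = Σ N_h ȳ_h = 950·34.8 + 1450·40.1 + 1800·20.5 + 200·27.2 = 133545.0

τ̂_st ≈ 133545.0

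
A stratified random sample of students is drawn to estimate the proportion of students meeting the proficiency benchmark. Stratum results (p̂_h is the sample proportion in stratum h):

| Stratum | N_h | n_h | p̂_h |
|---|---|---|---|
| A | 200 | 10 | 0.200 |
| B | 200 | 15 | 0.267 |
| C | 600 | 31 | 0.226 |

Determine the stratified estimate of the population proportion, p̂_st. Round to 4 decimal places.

N = 1000; stratum weights W_h = N_h/N.
p̂_st = Σ W_h p̂_h = (200·0.200 + 200·0.267 + 600·0.226)/1000 = 0.22900

p̂_st ≈ 0.2290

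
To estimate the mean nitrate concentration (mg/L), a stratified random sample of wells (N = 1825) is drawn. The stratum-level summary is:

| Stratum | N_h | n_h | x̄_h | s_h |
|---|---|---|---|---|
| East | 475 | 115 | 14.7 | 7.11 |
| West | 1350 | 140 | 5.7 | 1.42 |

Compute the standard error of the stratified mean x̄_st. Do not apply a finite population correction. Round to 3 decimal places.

SE(x̄_st) ≈ 0.194

V̂(x̄_st) = Σ W_h² s_h²/n_h, with W_h = N_h/N and N = 1825:
  stratum East: (475/1825)²·7.11²/115 = 0.0297785
  stratum West: (1350/1825)²·1.42²/140 = 0.00788117
V̂(x̄_st) = 0.0376597
SE(x̄_st) = √0.0376597 = 0.194061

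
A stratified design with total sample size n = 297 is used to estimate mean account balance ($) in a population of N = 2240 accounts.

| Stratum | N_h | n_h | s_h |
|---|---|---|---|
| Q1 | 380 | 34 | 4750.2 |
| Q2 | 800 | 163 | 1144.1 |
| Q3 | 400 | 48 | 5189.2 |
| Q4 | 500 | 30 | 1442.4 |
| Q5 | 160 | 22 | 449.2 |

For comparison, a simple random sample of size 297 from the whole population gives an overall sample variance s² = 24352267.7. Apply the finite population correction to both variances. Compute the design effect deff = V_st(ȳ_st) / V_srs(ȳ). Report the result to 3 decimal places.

V̂(ȳ_st) = Σ W_h² (1 − n_h/N_h) s_h²/n_h, with W_h = N_h/N and N = 2240:
  stratum Q1: (380/2240)²·(1 − 34/380)·4750.2²/34 = 17390.4
  stratum Q2: (800/2240)²·(1 − 163/800)·1144.1²/163 = 815.593
  stratum Q3: (400/2240)²·(1 − 48/400)·5189.2²/48 = 15742.2
  stratum Q4: (500/2240)²·(1 − 30/500)·1442.4²/30 = 3248.04
  stratum Q5: (160/2240)²·(1 − 22/160)·449.2²/22 = 40.3608
V_st = 37236.6
V_srs = (1 − 297/2240)·24352267.7/297 = 71122.6
deff = V_st / V_srs = 37236.6/71122.6 = 0.5236

deff ≈ 0.524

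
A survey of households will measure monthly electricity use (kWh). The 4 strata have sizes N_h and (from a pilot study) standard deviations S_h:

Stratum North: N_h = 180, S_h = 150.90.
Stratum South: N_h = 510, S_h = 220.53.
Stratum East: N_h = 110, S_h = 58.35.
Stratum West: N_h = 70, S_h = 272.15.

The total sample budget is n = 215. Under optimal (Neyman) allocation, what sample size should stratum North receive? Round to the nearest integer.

Neyman allocation: n_h = n · N_h S_h / Σ N_i S_i, with n = 215.
  stratum North: N_h·S_h = 180·150.90 = 27162.00
  stratum South: N_h·S_h = 510·220.53 = 112470.30
  stratum East: N_h·S_h = 110·58.35 = 6418.50
  stratum West: N_h·S_h = 70·272.15 = 19050.50
Σ N_h S_h = 165101.30
n for stratum North = 215·27162.00/165101.30 = 35.371 → 35

35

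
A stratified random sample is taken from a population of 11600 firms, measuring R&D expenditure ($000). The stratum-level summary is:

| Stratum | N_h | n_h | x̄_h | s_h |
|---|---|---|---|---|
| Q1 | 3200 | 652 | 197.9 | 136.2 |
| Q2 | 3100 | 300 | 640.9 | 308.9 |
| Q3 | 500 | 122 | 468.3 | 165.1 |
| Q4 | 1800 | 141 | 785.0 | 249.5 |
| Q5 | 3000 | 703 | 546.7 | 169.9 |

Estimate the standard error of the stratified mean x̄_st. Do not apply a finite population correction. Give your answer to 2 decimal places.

V̂(x̄_st) = Σ W_h² s_h²/n_h, with W_h = N_h/N and N = 11600:
  stratum Q1: (3200/11600)²·136.2²/652 = 2.16516
  stratum Q2: (3100/11600)²·308.9²/300 = 22.7155
  stratum Q3: (500/11600)²·165.1²/122 = 0.415105
  stratum Q4: (1800/11600)²·249.5²/141 = 10.6304
  stratum Q5: (3000/11600)²·169.9²/703 = 2.74636
V̂(x̄_st) = 38.6725
SE(x̄_st) = √38.6725 = 6.21873

SE(x̄_st) ≈ 6.22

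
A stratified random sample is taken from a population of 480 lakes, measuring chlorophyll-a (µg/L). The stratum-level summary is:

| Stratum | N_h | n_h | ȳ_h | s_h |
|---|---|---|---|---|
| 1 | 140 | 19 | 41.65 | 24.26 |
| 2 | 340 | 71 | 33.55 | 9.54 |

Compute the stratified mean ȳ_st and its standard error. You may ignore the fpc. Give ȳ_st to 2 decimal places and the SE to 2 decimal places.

ȳ_st = Σ W_h ȳ_h = (140·41.65 + 340·33.55)/480 = 35.91250
V̂(ȳ_st) = Σ W_h² s_h²/n_h, with W_h = N_h/N and N = 480:
  stratum 1: (140/480)²·24.26²/19 = 2.63513
  stratum 2: (340/480)²·9.54²/71 = 0.643152
V̂(ȳ_st) = 3.27828
SE(ȳ_st) = √3.27828 = 1.8106

ȳ_st ≈ 35.91, SE ≈ 1.81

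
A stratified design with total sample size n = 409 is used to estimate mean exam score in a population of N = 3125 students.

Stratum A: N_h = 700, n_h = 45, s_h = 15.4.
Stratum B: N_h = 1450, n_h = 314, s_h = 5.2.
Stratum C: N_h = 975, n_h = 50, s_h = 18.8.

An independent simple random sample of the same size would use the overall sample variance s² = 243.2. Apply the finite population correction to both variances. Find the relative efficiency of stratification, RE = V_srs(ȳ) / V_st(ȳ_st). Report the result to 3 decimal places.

RE ≈ 0.565

V̂(ȳ_st) = Σ W_h² (1 − n_h/N_h) s_h²/n_h, with W_h = N_h/N and N = 3125:
  stratum A: (700/3125)²·(1 − 45/700)·15.4²/45 = 0.247439
  stratum B: (1450/3125)²·(1 − 314/1450)·5.2²/314 = 0.0145252
  stratum C: (975/3125)²·(1 − 50/975)·18.8²/50 = 0.652818
V_st = 0.914782
V_srs = (1 − 409/3125)·243.2/409 = 0.516797
Relative efficiency = V_srs / V_st = 0.516797/0.914782 = 0.5649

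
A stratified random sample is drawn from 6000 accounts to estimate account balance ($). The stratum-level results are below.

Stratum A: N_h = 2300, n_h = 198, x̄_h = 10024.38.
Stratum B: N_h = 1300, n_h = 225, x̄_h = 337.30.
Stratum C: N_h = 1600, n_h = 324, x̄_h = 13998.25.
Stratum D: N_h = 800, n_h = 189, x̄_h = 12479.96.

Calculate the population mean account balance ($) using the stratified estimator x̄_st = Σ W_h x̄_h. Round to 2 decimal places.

x̄_st ≈ 9312.62

N = Σ N_h = 6000. Stratum weights W_h = N_h/N.
x̄_st = (2300·10024.38 + 1300·337.30 + 1600·13998.25 + 800·12479.96) / 6000 = 9312.6220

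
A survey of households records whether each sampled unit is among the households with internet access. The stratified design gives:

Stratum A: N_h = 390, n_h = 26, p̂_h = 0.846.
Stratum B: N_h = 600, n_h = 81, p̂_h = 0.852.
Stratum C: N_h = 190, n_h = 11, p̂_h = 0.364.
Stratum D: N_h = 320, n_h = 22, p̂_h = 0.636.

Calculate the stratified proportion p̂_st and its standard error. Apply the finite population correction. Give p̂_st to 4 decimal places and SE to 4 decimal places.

p̂_st ≈ 0.7425, SE ≈ 0.0369

N = 1500; stratum weights W_h = N_h/N.
p̂_st = Σ W_h p̂_h = (390·0.846 + 600·0.852 + 190·0.364 + 320·0.636)/1500 = 0.74255
V̂(p̂_st) = Σ W_h² (1 − n_h/N_h) p̂_h(1−p̂_h)/(n_h−1):
  stratum A: (390/1500)²·(1 − 26/390)·0.846·0.154/25 = 0.000328802
  stratum B: (600/1500)²·(1 − 81/600)·0.852·0.148/80 = 0.000218146
  stratum C: (190/1500)²·(1 − 11/190)·0.364·0.636/10 = 0.000349931
  stratum D: (320/1500)²·(1 − 22/320)·0.636·0.364/21 = 0.000467222
V̂(p̂_st) = 0.0013641; SE = √V̂ = 0.0369337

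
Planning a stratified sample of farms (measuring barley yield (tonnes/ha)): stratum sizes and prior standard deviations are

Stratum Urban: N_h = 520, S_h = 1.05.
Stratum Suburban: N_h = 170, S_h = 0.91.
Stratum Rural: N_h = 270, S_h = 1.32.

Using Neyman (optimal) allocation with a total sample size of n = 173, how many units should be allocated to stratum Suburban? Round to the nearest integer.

25

Neyman allocation: n_h = n · N_h S_h / Σ N_i S_i, with n = 173.
  stratum Urban: N_h·S_h = 520·1.05 = 546.00
  stratum Suburban: N_h·S_h = 170·0.91 = 154.70
  stratum Rural: N_h·S_h = 270·1.32 = 356.40
Σ N_h S_h = 1057.10
n for stratum Suburban = 173·154.70/1057.10 = 25.317 → 25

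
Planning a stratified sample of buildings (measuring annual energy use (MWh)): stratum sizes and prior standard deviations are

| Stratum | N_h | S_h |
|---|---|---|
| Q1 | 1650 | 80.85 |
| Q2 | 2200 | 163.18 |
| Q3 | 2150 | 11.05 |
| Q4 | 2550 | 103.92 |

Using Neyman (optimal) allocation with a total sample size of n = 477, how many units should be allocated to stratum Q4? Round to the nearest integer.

Neyman allocation: n_h = n · N_h S_h / Σ N_i S_i, with n = 477.
  stratum Q1: N_h·S_h = 1650·80.85 = 133402.50
  stratum Q2: N_h·S_h = 2200·163.18 = 358996.00
  stratum Q3: N_h·S_h = 2150·11.05 = 23757.50
  stratum Q4: N_h·S_h = 2550·103.92 = 264996.00
Σ N_h S_h = 781152.00
n for stratum Q4 = 477·264996.00/781152.00 = 161.816 → 162

162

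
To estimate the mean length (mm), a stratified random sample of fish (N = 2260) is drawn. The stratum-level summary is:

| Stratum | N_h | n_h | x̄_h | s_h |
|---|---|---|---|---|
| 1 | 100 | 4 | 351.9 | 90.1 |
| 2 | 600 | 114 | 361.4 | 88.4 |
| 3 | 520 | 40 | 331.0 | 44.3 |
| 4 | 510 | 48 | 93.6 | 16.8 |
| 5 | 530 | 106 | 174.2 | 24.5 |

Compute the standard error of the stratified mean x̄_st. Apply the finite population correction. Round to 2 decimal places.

SE(x̄_st) ≈ 3.26

V̂(x̄_st) = Σ W_h² (1 − n_h/N_h) s_h²/n_h, with W_h = N_h/N and N = 2260:
  stratum 1: (100/2260)²·(1 − 4/100)·90.1²/4 = 3.81456
  stratum 2: (600/2260)²·(1 − 114/600)·88.4²/114 = 3.91354
  stratum 3: (520/2260)²·(1 − 40/520)·44.3²/40 = 2.39759
  stratum 4: (510/2260)²·(1 − 48/510)·16.8²/48 = 0.271252
  stratum 5: (530/2260)²·(1 − 106/530)·24.5²/106 = 0.249144
V̂(x̄_st) = 10.6461
SE(x̄_st) = √10.6461 = 3.26283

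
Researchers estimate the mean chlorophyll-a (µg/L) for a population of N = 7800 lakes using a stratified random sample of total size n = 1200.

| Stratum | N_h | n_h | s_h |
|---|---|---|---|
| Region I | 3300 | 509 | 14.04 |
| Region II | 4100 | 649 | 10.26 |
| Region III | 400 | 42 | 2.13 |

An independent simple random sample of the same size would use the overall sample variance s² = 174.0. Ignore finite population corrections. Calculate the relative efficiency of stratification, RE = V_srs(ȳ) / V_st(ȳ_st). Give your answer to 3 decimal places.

RE ≈ 1.267

V̂(ȳ_st) = Σ W_h² s_h²/n_h, with W_h = N_h/N and N = 7800:
  stratum Region I: (3300/7800)²·14.04²/509 = 0.0693194
  stratum Region II: (4100/7800)²·10.26²/649 = 0.0448155
  stratum Region III: (400/7800)²·2.13²/42 = 0.00028408
V_st = 0.114419
V_srs = s²/n = 174.0/1200 = 0.145
Relative efficiency = V_srs / V_st = 0.145/0.114419 = 1.2673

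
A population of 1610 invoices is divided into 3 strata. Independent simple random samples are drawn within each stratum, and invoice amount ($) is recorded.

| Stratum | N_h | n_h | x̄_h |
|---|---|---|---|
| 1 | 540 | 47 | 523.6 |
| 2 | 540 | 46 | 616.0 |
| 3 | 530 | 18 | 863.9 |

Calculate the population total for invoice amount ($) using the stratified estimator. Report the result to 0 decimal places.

τ̂_st ≈ 1073251

τ̂_st = Σ N_h x̄_h = 540·523.6 + 540·616.0 + 530·863.9 = 1073251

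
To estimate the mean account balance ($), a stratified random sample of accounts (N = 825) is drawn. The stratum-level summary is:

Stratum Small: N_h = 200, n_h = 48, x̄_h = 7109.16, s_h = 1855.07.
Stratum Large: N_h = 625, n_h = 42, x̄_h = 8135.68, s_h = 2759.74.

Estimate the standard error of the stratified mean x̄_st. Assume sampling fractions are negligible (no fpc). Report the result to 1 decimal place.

V̂(x̄_st) = Σ W_h² s_h²/n_h, with W_h = N_h/N and N = 825:
  stratum Small: (200/825)²·1855.07²/48 = 4213.39
  stratum Large: (625/825)²·2759.74²/42 = 104073
V̂(x̄_st) = 108287
SE(x̄_st) = √108287 = 329.069

SE(x̄_st) ≈ 329.1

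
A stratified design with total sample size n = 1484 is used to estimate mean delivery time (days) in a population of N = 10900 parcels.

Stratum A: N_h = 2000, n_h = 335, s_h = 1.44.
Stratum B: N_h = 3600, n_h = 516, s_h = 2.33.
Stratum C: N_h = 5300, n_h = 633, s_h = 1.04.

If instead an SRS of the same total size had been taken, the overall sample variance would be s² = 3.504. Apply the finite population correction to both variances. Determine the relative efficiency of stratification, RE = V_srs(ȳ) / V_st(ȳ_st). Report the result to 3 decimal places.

RE ≈ 1.349

V̂(ȳ_st) = Σ W_h² (1 − n_h/N_h) s_h²/n_h, with W_h = N_h/N and N = 10900:
  stratum A: (2000/10900)²·(1 − 335/2000)·1.44²/335 = 0.000173489
  stratum B: (3600/10900)²·(1 − 516/3600)·2.33²/516 = 0.000983164
  stratum C: (5300/10900)²·(1 − 633/5300)·1.04²/633 = 0.000355733
V_st = 0.00151239
V_srs = (1 − 1484/10900)·3.504/1484 = 0.00203972
Relative efficiency = V_srs / V_st = 0.00203972/0.00151239 = 1.3487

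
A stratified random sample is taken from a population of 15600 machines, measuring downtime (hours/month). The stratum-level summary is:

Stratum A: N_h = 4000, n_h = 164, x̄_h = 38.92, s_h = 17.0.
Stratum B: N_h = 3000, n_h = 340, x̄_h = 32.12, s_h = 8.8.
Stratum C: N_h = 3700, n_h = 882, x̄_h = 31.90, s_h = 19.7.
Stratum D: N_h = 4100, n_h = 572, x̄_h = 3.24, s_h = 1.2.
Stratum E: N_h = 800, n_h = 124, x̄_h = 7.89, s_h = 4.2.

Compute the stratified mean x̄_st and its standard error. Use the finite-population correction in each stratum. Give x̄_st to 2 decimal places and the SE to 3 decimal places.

x̄_st ≈ 24.98, SE ≈ 0.371

x̄_st = Σ W_h x̄_h = (4000·38.92 + 3000·32.12 + 3700·31.90 + 4100·3.24 + 800·7.89)/15600 = 24.97859
V̂(x̄_st) = Σ W_h² (1 − n_h/N_h) s_h²/n_h, with W_h = N_h/N and N = 15600:
  stratum A: (4000/15600)²·(1 − 164/4000)·17.0²/164 = 0.111108
  stratum B: (3000/15600)²·(1 − 340/3000)·8.8²/340 = 0.00746862
  stratum C: (3700/15600)²·(1 − 882/3700)·19.7²/882 = 0.018852
  stratum D: (4100/15600)²·(1 − 572/4100)·1.2²/572 = 0.000149634
  stratum E: (800/15600)²·(1 − 124/800)·4.2²/124 = 0.000316129
V̂(x̄_st) = 0.137894
SE(x̄_st) = √0.137894 = 0.371341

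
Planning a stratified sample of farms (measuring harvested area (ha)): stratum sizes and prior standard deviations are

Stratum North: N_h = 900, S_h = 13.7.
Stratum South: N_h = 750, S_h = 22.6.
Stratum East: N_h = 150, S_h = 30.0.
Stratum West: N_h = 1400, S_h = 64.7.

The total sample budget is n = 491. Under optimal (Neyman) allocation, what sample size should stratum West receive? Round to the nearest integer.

358

Neyman allocation: n_h = n · N_h S_h / Σ N_i S_i, with n = 491.
  stratum North: N_h·S_h = 900·13.7 = 12330.00
  stratum South: N_h·S_h = 750·22.6 = 16950.00
  stratum East: N_h·S_h = 150·30.0 = 4500.00
  stratum West: N_h·S_h = 1400·64.7 = 90580.00
Σ N_h S_h = 124360.00
n for stratum West = 491·90580.00/124360.00 = 357.629 → 358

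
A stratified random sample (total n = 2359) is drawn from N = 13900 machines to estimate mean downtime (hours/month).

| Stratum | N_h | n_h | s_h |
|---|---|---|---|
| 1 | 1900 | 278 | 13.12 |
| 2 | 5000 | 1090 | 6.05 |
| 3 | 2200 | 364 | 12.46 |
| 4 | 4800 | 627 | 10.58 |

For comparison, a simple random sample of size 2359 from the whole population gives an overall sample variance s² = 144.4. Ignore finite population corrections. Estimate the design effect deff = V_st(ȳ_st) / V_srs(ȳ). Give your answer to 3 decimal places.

V̂(ȳ_st) = Σ W_h² s_h²/n_h, with W_h = N_h/N and N = 13900:
  stratum 1: (1900/13900)²·13.12²/278 = 0.0115691
  stratum 2: (5000/13900)²·6.05²/1090 = 0.00434505
  stratum 3: (2200/13900)²·12.46²/364 = 0.0106844
  stratum 4: (4800/13900)²·10.58²/627 = 0.0212891
V_st = 0.0478876
V_srs = s²/n = 144.4/2359 = 0.0612124
deff = V_st / V_srs = 0.0478876/0.0612124 = 0.7823

deff ≈ 0.782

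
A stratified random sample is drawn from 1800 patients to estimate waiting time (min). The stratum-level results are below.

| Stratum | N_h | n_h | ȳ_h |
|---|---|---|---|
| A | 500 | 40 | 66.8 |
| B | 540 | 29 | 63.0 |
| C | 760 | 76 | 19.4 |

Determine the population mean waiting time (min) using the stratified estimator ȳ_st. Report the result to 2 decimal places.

ȳ_st ≈ 45.65

N = Σ N_h = 1800. Stratum weights W_h = N_h/N.
ȳ_st = (500·66.8 + 540·63.0 + 760·19.4) / 1800 = 45.6467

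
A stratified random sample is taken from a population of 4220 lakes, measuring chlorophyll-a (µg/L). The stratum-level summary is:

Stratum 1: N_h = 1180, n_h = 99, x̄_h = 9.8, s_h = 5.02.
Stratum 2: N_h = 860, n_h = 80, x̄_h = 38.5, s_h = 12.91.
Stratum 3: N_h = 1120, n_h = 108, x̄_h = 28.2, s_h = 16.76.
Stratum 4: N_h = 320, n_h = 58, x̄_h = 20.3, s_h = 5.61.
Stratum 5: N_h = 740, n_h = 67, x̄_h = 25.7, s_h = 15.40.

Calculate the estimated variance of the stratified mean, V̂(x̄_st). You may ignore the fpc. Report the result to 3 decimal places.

V̂(x̄_st) = Σ W_h² s_h²/n_h, with W_h = N_h/N and N = 4220:
  stratum 1: (1180/4220)²·5.02²/99 = 0.0199027
  stratum 2: (860/4220)²·12.91²/80 = 0.0865236
  stratum 3: (1120/4220)²·16.76²/108 = 0.183204
  stratum 4: (320/4220)²·5.61²/58 = 0.00312013
  stratum 5: (740/4220)²·15.40²/67 = 0.108844
V̂(x̄_st) = 0.401595

V̂(x̄_st) ≈ 0.402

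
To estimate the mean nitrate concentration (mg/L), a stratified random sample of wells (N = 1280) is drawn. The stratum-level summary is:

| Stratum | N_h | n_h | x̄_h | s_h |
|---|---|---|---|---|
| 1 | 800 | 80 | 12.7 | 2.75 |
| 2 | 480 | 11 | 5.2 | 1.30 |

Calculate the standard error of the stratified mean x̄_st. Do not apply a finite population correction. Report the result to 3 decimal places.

SE(x̄_st) ≈ 0.242

V̂(x̄_st) = Σ W_h² s_h²/n_h, with W_h = N_h/N and N = 1280:
  stratum 1: (800/1280)²·2.75²/80 = 0.0369263
  stratum 2: (480/1280)²·1.30²/11 = 0.0216051
V̂(x̄_st) = 0.0585314
SE(x̄_st) = √0.0585314 = 0.241933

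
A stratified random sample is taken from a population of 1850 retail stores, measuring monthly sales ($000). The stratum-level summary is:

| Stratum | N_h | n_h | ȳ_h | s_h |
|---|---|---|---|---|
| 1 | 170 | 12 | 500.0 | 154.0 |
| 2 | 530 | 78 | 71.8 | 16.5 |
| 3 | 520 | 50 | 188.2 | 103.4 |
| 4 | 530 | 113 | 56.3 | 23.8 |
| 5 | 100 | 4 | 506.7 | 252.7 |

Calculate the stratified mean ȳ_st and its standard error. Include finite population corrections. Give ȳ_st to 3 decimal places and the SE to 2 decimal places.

ȳ_st ≈ 162.934, SE ≈ 8.73

ȳ_st = Σ W_h ȳ_h = (170·500.0 + 530·71.8 + 520·188.2 + 530·56.3 + 100·506.7)/1850 = 162.93351
V̂(ȳ_st) = Σ W_h² (1 − n_h/N_h) s_h²/n_h, with W_h = N_h/N and N = 1850:
  stratum 1: (170/1850)²·(1 − 12/170)·154.0²/12 = 15.5104
  stratum 2: (530/1850)²·(1 − 78/530)·16.5²/78 = 0.244312
  stratum 3: (520/1850)²·(1 − 50/520)·103.4²/50 = 15.2696
  stratum 4: (530/1850)²·(1 − 113/530)·23.8²/113 = 0.323701
  stratum 5: (100/1850)²·(1 − 4/100)·252.7²/4 = 44.7794
V̂(ȳ_st) = 76.1274
SE(ȳ_st) = √76.1274 = 8.7251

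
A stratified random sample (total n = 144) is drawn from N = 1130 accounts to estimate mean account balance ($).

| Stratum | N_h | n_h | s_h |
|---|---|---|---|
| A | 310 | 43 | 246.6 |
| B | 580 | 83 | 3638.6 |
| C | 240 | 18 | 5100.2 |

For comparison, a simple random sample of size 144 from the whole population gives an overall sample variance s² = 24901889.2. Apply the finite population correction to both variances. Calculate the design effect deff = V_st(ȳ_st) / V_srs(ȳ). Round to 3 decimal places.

V̂(ȳ_st) = Σ W_h² (1 − n_h/N_h) s_h²/n_h, with W_h = N_h/N and N = 1130:
  stratum A: (310/1130)²·(1 − 43/310)·246.6²/43 = 91.6714
  stratum B: (580/1130)²·(1 − 83/580)·3638.6²/83 = 36009.6
  stratum C: (240/1130)²·(1 − 18/240)·5100.2²/18 = 60298.9
V_st = 96400.1
V_srs = (1 − 144/1130)·24901889.2/144 = 150893
deff = V_st / V_srs = 96400.1/150893 = 0.6389

deff ≈ 0.639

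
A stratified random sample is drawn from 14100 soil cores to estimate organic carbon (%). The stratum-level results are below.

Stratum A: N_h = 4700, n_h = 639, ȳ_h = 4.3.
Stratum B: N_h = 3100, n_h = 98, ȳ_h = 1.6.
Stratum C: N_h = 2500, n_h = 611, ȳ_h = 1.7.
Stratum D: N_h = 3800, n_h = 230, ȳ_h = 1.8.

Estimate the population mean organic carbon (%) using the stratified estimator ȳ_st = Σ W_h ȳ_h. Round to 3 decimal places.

N = Σ N_h = 14100. Stratum weights W_h = N_h/N.
ȳ_st = (4700·4.3 + 3100·1.6 + 2500·1.7 + 3800·1.8) / 14100 = 2.57163

ȳ_st ≈ 2.572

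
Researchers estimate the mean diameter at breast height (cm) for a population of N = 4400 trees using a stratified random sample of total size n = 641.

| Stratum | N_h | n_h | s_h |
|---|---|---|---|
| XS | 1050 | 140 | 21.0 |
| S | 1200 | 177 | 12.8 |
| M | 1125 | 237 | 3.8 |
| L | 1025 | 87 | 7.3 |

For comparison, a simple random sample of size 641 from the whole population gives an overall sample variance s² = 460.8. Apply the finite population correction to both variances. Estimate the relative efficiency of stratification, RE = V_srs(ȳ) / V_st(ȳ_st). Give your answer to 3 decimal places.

V̂(ȳ_st) = Σ W_h² (1 − n_h/N_h) s_h²/n_h, with W_h = N_h/N and N = 4400:
  stratum XS: (1050/4400)²·(1 − 140/1050)·21.0²/140 = 0.155466
  stratum S: (1200/4400)²·(1 − 177/1200)·12.8²/177 = 0.0586946
  stratum M: (1125/4400)²·(1 − 237/1125)·3.8²/237 = 0.00314397
  stratum L: (1025/4400)²·(1 − 87/1025)·7.3²/87 = 0.0304192
V_st = 0.247724
V_srs = (1 − 641/4400)·460.8/641 = 0.614149
Relative efficiency = V_srs / V_st = 0.614149/0.247724 = 2.4792

RE ≈ 2.479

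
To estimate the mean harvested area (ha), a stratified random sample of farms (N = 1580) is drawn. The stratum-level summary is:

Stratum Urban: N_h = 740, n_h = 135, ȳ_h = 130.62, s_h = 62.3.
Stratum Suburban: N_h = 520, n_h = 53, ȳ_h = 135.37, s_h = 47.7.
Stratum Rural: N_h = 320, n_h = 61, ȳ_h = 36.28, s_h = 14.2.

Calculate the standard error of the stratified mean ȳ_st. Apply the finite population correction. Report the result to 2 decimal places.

SE(ȳ_st) ≈ 3.07

V̂(ȳ_st) = Σ W_h² (1 − n_h/N_h) s_h²/n_h, with W_h = N_h/N and N = 1580:
  stratum Urban: (740/1580)²·(1 − 135/740)·62.3²/135 = 5.15603
  stratum Suburban: (520/1580)²·(1 − 53/520)·47.7²/53 = 4.17606
  stratum Rural: (320/1580)²·(1 − 61/320)·14.2²/61 = 0.109744
V̂(ȳ_st) = 9.44183
SE(ȳ_st) = √9.44183 = 3.07276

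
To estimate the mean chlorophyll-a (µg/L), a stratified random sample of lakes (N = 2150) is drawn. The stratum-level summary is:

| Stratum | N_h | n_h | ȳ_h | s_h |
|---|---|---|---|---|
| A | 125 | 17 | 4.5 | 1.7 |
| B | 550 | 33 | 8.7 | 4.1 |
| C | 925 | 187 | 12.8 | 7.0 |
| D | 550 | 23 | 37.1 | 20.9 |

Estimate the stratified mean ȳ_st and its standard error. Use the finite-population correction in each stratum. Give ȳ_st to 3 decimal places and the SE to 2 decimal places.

ȳ_st ≈ 17.485, SE ≈ 1.12

ȳ_st = Σ W_h ȳ_h = (125·4.5 + 550·8.7 + 925·12.8 + 550·37.1)/2150 = 17.48488
V̂(ȳ_st) = Σ W_h² (1 − n_h/N_h) s_h²/n_h, with W_h = N_h/N and N = 2150:
  stratum A: (125/2150)²·(1 − 17/125)·1.7²/17 = 0.000496485
  stratum B: (550/2150)²·(1 − 33/550)·4.1²/33 = 0.031335
  stratum C: (925/2150)²·(1 − 187/925)·7.0²/187 = 0.0386969
  stratum D: (550/2150)²·(1 − 23/550)·20.9²/23 = 1.19086
V̂(ȳ_st) = 1.26139
SE(ȳ_st) = √1.26139 = 1.12312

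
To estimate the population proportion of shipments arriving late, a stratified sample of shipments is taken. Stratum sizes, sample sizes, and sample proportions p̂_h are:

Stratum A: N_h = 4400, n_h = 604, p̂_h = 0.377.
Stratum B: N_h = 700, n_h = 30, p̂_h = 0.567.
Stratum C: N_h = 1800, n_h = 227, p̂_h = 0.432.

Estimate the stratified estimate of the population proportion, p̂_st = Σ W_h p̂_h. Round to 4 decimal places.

N = 6900; stratum weights W_h = N_h/N.
p̂_st = Σ W_h p̂_h = (4400·0.377 + 700·0.567 + 1800·0.432)/6900 = 0.41062

p̂_st ≈ 0.4106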